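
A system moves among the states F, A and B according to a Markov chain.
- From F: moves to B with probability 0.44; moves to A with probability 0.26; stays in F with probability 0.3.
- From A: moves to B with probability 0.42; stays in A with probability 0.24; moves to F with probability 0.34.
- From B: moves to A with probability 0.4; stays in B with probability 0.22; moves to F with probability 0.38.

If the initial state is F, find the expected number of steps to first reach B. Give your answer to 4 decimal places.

Let t(s) be the expected number of steps to first reach B from state s, with t(B) = 0. Conditioning on the first step:
t(F) = 1 + 0.3·t(F) + 0.26·t(A)
t(A) = 1 + 0.34·t(F) + 0.24·t(A)
Solving: t(F) = 2.2994, t(A) = 2.3445.
Expected steps from F to B: 2.2994.

2.2994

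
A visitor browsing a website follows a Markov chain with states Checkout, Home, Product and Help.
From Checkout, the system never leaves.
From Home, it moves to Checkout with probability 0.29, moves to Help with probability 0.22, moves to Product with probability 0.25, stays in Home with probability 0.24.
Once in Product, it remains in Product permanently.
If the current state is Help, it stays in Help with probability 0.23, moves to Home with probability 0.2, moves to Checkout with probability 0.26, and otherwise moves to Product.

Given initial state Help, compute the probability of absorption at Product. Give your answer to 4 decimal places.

Let h(s) be the probability of absorption at Product starting from transient state s. Then h(Product) = 1 and h(Checkout) = 0. By first-step analysis:
h(Home) = 0.29·0 + 0.24·h(Home) + 0.25·1 + 0.22·h(Help)
h(Help) = 0.26·0 + 0.2·h(Home) + 0.31·1 + 0.23·h(Help)
Solving: h(Home) = 0.4817, h(Help) = 0.5277.
Starting from Help, the probability is 0.5277.

0.5277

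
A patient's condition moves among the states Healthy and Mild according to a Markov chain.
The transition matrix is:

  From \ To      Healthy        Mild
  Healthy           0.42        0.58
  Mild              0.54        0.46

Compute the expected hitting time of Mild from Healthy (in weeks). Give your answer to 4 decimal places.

Let t(s) be the expected number of weeks to first reach Mild from state s, with t(Mild) = 0. Conditioning on the first week:
t(Healthy) = 1 + 0.42·t(Healthy)
Solving: t(Healthy) = 1.7241.
Expected weeks from Healthy to Mild: 1.7241.

1.7241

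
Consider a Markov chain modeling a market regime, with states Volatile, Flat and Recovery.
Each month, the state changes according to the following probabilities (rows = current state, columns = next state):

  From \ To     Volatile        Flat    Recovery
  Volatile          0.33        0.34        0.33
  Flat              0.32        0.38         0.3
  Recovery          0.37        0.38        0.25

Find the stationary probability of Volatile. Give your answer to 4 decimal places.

Let the stationary distribution be π with π = πP and π_1 + π_2 + π_3 = 1.
π_1 = 0.33·π_1 + 0.32·π_2 + 0.37·π_3
π_2 = 0.34·π_1 + 0.38·π_2 + 0.38·π_3
Solving with the normalization constraint gives π = (0.3382, 0.3665, 0.2954).
So the stationary probability of Volatile is 0.3382.

0.3382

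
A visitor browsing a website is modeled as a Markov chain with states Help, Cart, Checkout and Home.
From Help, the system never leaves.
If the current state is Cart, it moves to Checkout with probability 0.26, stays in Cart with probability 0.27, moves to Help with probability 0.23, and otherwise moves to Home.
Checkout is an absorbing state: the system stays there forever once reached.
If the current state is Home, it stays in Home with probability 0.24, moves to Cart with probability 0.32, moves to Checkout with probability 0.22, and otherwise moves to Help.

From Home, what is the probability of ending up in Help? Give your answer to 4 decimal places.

Let h(s) be the probability of absorption at Help starting from transient state s. Then h(Help) = 1 and h(Checkout) = 0. By first-step analysis:
h(Cart) = 0.23·1 + 0.27·h(Cart) + 0.26·0 + 0.24·h(Home)
h(Home) = 0.22·1 + 0.32·h(Cart) + 0.22·0 + 0.24·h(Home)
Solving: h(Cart) = 0.4762, h(Home) = 0.4900.
Starting from Home, the probability is 0.4900.

0.4900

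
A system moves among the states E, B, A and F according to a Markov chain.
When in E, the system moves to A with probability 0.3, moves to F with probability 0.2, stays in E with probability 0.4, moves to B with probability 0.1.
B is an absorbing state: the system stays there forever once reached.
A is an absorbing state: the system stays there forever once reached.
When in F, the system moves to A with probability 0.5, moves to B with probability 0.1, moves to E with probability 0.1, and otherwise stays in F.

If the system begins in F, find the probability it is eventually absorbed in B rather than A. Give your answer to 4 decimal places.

0.1750

Let h(s) be the probability of absorption at B starting from transient state s. Then h(B) = 1 and h(A) = 0. By first-step analysis:
h(E) = 0.4·h(E) + 0.1·1 + 0.3·0 + 0.2·h(F)
h(F) = 0.1·h(E) + 0.1·1 + 0.5·0 + 0.3·h(F)
Solving: h(E) = 0.2250, h(F) = 0.1750.
Starting from F, the probability is 0.1750.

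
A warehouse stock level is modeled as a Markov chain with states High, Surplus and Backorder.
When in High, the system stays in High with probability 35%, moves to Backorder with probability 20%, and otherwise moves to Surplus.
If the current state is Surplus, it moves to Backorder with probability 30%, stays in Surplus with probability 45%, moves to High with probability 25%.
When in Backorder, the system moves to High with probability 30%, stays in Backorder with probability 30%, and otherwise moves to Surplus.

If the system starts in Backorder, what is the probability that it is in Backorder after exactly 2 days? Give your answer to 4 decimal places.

0.2700

Sum over the intermediate state after 1 day:
P = P(Backorder→High)·P(High→Backorder) + P(Backorder→Surplus)·P(Surplus→Backorder) + P(Backorder→Backorder)·P(Backorder→Backorder)
  = 0.3×0.2 + 0.4×0.3 + 0.3×0.3
  = 0.0600 + 0.1200 + 0.0900 = 0.2700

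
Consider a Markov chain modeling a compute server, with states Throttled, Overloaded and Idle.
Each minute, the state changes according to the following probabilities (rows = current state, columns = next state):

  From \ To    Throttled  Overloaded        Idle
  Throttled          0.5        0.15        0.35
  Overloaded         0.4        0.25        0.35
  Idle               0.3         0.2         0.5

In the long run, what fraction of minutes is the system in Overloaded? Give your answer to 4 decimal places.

Let the stationary distribution be π with π = πP and π_1 + π_2 + π_3 = 1.
π_1 = 0.5·π_1 + 0.4·π_2 + 0.3·π_3
π_2 = 0.15·π_1 + 0.25·π_2 + 0.2·π_3
Solving with the normalization constraint gives π = (0.3987, 0.1895, 0.4118).
So the stationary probability of Overloaded is 0.1895.

0.1895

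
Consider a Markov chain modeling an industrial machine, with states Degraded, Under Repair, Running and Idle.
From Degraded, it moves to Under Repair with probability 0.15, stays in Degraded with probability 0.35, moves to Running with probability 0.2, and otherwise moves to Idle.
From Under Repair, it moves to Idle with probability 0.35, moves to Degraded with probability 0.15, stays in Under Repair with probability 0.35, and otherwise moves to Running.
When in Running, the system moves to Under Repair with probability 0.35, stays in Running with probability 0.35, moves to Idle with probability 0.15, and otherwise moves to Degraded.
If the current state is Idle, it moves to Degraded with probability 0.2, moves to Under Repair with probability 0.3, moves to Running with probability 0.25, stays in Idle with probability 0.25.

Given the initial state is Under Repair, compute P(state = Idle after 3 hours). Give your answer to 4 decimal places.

0.2679

Propagate the distribution vector 3 hours from Under Repair.
After 0 hours: (0.0000, 1.0000, 0.0000, 0.0000)
After 1 hour: (0.1500, 0.3500, 0.1500, 0.3500)
After 2 hours: (0.1975, 0.3025, 0.2225, 0.2775)
After 3 hours: (0.2034, 0.2966, 0.2321, 0.2679)
P(in Idle after 3 hours) = 0.2679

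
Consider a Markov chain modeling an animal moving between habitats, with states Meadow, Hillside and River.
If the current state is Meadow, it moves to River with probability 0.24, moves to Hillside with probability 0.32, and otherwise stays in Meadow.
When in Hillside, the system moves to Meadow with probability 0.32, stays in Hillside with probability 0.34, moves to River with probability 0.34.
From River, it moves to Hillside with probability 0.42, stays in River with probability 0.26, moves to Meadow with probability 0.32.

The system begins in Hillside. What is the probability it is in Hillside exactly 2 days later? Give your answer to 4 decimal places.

Sum over the intermediate state after 1 day:
P = P(Hillside→Meadow)·P(Meadow→Hillside) + P(Hillside→Hillside)·P(Hillside→Hillside) + P(Hillside→River)·P(River→Hillside)
  = 0.32×0.32 + 0.34×0.34 + 0.34×0.42
  = 0.1024 + 0.1156 + 0.1428 = 0.3608

0.3608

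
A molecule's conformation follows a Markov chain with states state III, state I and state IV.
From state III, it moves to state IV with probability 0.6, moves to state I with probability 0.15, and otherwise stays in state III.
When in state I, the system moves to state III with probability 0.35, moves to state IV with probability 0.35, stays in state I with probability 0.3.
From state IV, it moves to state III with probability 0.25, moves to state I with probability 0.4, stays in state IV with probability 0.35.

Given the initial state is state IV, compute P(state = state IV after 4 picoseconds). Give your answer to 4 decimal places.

Propagate the distribution vector 4 picoseconds from state IV.
After 0 picoseconds: (0.0000, 0.0000, 1.0000)
After 1 picosecond: (0.2500, 0.4000, 0.3500)
After 2 picoseconds: (0.2900, 0.2975, 0.4125)
After 3 picoseconds: (0.2798, 0.2978, 0.4225)
After 4 picoseconds: (0.2798, 0.3003, 0.4199)
P(in state IV after 4 picoseconds) = 0.4199

0.4199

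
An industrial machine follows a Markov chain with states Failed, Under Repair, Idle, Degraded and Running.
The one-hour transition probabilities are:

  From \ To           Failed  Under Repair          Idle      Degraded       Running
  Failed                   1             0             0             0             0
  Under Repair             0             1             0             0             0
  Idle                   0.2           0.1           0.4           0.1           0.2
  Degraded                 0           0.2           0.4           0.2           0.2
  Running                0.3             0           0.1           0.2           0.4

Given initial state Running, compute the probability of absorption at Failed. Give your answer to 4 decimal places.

Let h(s) be the probability of absorption at Failed starting from transient state s. Then h(Failed) = 1 and h(Under Repair) = 0. By first-step analysis:
h(Idle) = 0.2·1 + 0.1·0 + 0.4·h(Idle) + 0.1·h(Degraded) + 0.2·h(Running)
h(Degraded) = 0.2·0 + 0.4·h(Idle) + 0.2·h(Degraded) + 0.2·h(Running)
h(Running) = 0.3·1 + 0.1·h(Idle) + 0.2·h(Degraded) + 0.4·h(Running)
Solving: h(Idle) = 0.6893, h(Degraded) = 0.5437, h(Running) = 0.7961.
Starting from Running, the probability is 0.7961.

0.7961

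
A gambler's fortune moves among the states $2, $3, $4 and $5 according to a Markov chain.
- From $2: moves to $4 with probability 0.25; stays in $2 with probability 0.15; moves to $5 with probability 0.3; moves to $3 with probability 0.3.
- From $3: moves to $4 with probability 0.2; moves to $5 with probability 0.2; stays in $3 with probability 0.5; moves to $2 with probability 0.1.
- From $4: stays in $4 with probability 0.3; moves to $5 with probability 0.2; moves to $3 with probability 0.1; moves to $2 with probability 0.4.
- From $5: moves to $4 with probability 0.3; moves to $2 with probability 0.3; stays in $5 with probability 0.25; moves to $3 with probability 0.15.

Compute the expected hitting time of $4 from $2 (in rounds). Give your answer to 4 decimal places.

4.0590

Let t(s) be the expected number of rounds to first reach $4 from state s, with t($4) = 0. Conditioning on the first round:
t($2) = 1 + 0.15·t($2) + 0.3·t($3) + 0.3·t($5)
t($3) = 1 + 0.1·t($2) + 0.5·t($3) + 0.2·t($5)
t($5) = 1 + 0.3·t($2) + 0.15·t($3) + 0.25·t($5)
Solving: t($2) = 4.0590, t($3) = 4.3419, t($5) = 3.8253.
Expected rounds from $2 to $4: 4.0590.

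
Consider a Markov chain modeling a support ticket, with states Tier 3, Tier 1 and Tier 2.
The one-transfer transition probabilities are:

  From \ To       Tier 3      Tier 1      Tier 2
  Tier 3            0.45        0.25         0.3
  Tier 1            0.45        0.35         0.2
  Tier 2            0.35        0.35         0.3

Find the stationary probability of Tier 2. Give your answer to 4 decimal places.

0.2692

Let the stationary distribution be π with π = πP and π_1 + π_2 + π_3 = 1.
π_1 = 0.45·π_1 + 0.45·π_2 + 0.35·π_3
π_2 = 0.25·π_1 + 0.35·π_2 + 0.35·π_3
Solving with the normalization constraint gives π = (0.4231, 0.3077, 0.2692).
So the stationary probability of Tier 2 is 0.2692.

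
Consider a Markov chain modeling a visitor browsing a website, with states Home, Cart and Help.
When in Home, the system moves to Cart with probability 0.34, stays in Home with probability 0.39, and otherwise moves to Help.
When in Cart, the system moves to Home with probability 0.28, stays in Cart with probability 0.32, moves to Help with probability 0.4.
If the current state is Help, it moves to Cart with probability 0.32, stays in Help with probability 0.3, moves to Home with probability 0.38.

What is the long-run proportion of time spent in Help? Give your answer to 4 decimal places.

Let the stationary distribution be π with π = πP and π_1 + π_2 + π_3 = 1.
π_1 = 0.39·π_1 + 0.28·π_2 + 0.38·π_3
π_2 = 0.34·π_1 + 0.32·π_2 + 0.32·π_3
Solving with the normalization constraint gives π = (0.3508, 0.3270, 0.3222).
So the stationary probability of Help is 0.3222.

0.3222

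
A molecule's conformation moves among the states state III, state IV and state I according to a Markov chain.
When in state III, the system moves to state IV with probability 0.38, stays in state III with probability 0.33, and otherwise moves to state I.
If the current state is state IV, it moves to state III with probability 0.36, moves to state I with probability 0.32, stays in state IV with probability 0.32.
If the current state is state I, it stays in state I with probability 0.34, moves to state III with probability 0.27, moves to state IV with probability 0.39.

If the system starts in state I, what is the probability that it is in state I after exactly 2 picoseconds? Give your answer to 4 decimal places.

0.3187

Sum over the intermediate state after 1 picosecond:
P = P(state I→state III)·P(state III→state I) + P(state I→state IV)·P(state IV→state I) + P(state I→state I)·P(state I→state I)
  = 0.27×0.29 + 0.39×0.32 + 0.34×0.34
  = 0.0783 + 0.1248 + 0.1156 = 0.3187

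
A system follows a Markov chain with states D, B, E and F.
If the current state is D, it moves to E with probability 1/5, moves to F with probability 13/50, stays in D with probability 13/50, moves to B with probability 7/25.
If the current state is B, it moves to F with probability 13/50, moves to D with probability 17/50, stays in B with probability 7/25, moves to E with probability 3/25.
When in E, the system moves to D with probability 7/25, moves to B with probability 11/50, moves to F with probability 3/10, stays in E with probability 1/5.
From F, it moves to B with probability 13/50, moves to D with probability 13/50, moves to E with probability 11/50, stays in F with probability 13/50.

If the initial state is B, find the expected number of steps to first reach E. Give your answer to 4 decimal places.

5.8947

Let t(s) be the expected number of steps to first reach E from state s, with t(E) = 0. Conditioning on the first step:
t(D) = 1 + 0.26·t(D) + 0.28·t(B) + 0.26·t(F)
t(B) = 1 + 0.34·t(D) + 0.28·t(B) + 0.26·t(F)
t(F) = 1 + 0.26·t(D) + 0.26·t(B) + 0.26·t(F)
Solving: t(D) = 5.4580, t(B) = 5.8947, t(F) = 5.3401.
Expected steps from B to E: 5.8947.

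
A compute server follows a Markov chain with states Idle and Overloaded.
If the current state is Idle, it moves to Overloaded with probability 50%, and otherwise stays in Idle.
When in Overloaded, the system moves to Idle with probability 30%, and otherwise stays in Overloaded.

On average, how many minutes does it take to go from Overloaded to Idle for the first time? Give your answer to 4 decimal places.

Let t(s) be the expected number of minutes to first reach Idle from state s, with t(Idle) = 0. Conditioning on the first minute:
t(Overloaded) = 1 + 0.7·t(Overloaded)
Solving: t(Overloaded) = 3.3333.
Expected minutes from Overloaded to Idle: 3.3333.

3.3333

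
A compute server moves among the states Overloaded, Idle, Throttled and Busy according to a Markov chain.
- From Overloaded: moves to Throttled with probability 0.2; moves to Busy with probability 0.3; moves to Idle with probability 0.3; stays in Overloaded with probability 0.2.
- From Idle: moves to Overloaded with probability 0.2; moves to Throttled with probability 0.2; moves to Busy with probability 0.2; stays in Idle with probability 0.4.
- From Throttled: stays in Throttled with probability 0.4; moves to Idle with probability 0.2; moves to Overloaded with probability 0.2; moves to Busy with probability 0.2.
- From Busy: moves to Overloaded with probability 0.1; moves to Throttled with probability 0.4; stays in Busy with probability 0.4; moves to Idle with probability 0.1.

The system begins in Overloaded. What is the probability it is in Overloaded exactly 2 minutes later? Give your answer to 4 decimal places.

0.1700

Propagate the distribution vector 2 minutes from Overloaded.
After 0 minutes: (1.0000, 0.0000, 0.0000, 0.0000)
After 1 minute: (0.2000, 0.3000, 0.2000, 0.3000)
After 2 minutes: (0.1700, 0.2500, 0.3000, 0.2800)
P(in Overloaded after 2 minutes) = 0.1700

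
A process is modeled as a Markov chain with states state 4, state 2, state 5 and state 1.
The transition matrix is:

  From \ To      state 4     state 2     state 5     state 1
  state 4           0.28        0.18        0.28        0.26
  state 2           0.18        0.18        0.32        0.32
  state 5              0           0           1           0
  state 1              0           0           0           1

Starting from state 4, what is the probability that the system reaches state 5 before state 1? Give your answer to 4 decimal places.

Let h(s) be the probability of absorption at state 5 starting from transient state s. Then h(state 5) = 1 and h(state 1) = 0. By first-step analysis:
h(state 4) = 0.28·h(state 4) + 0.18·h(state 2) + 0.28·1 + 0.26·0
h(state 2) = 0.18·h(state 4) + 0.18·h(state 2) + 0.32·1 + 0.32·0
Solving: h(state 4) = 0.5147, h(state 2) = 0.5032.
Starting from state 4, the probability is 0.5147.

0.5147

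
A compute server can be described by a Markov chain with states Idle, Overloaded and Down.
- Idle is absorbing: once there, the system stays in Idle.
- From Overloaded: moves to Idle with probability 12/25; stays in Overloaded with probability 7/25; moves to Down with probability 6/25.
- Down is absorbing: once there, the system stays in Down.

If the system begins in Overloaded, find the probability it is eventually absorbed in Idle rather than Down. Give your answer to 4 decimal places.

Let h(s) be the probability of absorption at Idle starting from transient state s. Then h(Idle) = 1 and h(Down) = 0. By first-step analysis:
h(Overloaded) = 0.48·1 + 0.28·h(Overloaded) + 0.24·0
Solving: h(Overloaded) = 0.6667.
Starting from Overloaded, the probability is 0.6667.

0.6667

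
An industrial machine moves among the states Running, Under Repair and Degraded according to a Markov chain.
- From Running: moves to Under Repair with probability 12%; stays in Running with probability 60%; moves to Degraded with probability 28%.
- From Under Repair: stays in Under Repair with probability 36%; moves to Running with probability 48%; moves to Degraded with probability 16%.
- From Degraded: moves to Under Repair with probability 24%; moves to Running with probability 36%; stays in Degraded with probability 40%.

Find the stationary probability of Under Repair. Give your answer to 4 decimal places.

0.2037

Let the stationary distribution be π with π = πP and π_1 + π_2 + π_3 = 1.
π_1 = 0.6·π_1 + 0.48·π_2 + 0.36·π_3
π_2 = 0.12·π_1 + 0.36·π_2 + 0.24·π_3
Solving with the normalization constraint gives π = (0.5059, 0.2037, 0.2904).
So the stationary probability of Under Repair is 0.2037.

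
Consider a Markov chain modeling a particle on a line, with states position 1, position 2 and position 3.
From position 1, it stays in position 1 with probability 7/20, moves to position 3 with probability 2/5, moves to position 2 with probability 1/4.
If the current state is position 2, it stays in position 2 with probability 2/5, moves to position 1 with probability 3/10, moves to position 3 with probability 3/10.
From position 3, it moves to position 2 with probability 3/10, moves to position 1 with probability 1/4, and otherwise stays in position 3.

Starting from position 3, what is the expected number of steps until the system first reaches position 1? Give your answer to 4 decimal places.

3.7500

Let t(s) be the expected number of steps to first reach position 1 from state s, with t(position 1) = 0. Conditioning on the first step:
t(position 2) = 1 + 0.4·t(position 2) + 0.3·t(position 3)
t(position 3) = 1 + 0.3·t(position 2) + 0.45·t(position 3)
Solving: t(position 2) = 3.5417, t(position 3) = 3.7500.
Expected steps from position 3 to position 1: 3.7500.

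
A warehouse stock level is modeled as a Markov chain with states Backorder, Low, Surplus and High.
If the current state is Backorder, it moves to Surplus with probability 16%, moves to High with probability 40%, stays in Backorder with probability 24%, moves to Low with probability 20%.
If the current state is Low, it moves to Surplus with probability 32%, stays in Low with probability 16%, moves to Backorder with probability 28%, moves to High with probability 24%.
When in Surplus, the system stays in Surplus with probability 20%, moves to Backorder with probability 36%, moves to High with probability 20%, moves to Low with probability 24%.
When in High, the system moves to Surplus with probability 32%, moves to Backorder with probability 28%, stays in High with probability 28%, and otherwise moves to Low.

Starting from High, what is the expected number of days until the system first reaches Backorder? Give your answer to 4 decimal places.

3.3019

Let t(s) be the expected number of days to first reach Backorder from state s, with t(Backorder) = 0. Conditioning on the first day:
t(Low) = 1 + 0.16·t(Low) + 0.32·t(Surplus) + 0.24·t(High)
t(Surplus) = 1 + 0.24·t(Low) + 0.2·t(Surplus) + 0.2·t(High)
t(High) = 1 + 0.12·t(Low) + 0.32·t(Surplus) + 0.28·t(High)
Solving: t(Low) = 3.3019, t(Surplus) = 3.0660, t(High) = 3.3019.
Expected days from High to Backorder: 3.3019.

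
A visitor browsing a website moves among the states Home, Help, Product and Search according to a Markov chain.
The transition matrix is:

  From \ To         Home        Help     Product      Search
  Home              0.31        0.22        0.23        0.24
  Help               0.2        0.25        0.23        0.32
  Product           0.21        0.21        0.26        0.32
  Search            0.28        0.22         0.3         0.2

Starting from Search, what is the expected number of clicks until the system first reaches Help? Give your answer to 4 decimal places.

Let t(s) be the expected number of clicks to first reach Help from state s, with t(Help) = 0. Conditioning on the first click:
t(Home) = 1 + 0.31·t(Home) + 0.23·t(Product) + 0.24·t(Search)
t(Product) = 1 + 0.21·t(Home) + 0.26·t(Product) + 0.32·t(Search)
t(Search) = 1 + 0.28·t(Home) + 0.3·t(Product) + 0.2·t(Search)
Solving: t(Home) = 4.5988, t(Product) = 4.6465, t(Search) = 4.6020.
Expected clicks from Search to Help: 4.6020.

4.6020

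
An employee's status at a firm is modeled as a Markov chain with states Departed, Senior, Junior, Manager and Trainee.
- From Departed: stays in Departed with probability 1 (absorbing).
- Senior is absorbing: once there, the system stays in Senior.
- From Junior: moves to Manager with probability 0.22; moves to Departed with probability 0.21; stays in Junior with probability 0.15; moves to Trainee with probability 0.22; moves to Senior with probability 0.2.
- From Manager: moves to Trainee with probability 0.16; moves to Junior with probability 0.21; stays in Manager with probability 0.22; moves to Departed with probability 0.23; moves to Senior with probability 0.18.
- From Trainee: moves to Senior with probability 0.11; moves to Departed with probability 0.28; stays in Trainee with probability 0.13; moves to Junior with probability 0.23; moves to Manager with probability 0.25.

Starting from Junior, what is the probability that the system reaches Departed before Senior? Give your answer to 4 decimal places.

Let h(s) be the probability of absorption at Departed starting from transient state s. Then h(Departed) = 1 and h(Senior) = 0. By first-step analysis:
h(Junior) = 0.21·1 + 0.2·0 + 0.15·h(Junior) + 0.22·h(Manager) + 0.22·h(Trainee)
h(Manager) = 0.23·1 + 0.18·0 + 0.21·h(Junior) + 0.22·h(Manager) + 0.16·h(Trainee)
h(Trainee) = 0.28·1 + 0.11·0 + 0.23·h(Junior) + 0.25·h(Manager) + 0.13·h(Trainee)
Solving: h(Junior) = 0.5607, h(Manager) = 0.5762, h(Trainee) = 0.6357.
Starting from Junior, the probability is 0.5607.

0.5607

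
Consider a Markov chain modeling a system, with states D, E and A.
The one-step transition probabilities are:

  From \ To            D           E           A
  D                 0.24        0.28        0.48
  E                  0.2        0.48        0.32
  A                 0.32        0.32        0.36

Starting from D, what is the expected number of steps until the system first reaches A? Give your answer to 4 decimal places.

2.3585

Let t(s) be the expected number of steps to first reach A from state s, with t(A) = 0. Conditioning on the first step:
t(D) = 1 + 0.24·t(D) + 0.28·t(E)
t(E) = 1 + 0.2·t(D) + 0.48·t(E)
Solving: t(D) = 2.3585, t(E) = 2.8302.
Expected steps from D to A: 2.3585.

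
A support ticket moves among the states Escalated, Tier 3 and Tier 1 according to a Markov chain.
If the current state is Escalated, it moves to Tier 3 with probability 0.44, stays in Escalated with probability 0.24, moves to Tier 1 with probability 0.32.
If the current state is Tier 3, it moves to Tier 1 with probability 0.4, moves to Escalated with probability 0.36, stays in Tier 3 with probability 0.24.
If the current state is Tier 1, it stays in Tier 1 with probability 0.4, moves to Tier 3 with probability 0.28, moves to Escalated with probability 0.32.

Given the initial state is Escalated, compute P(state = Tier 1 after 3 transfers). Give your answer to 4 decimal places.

0.3745

Propagate the distribution vector 3 transfers from Escalated.
After 0 transfers: (1.0000, 0.0000, 0.0000)
After 1 transfer: (0.2400, 0.4400, 0.3200)
After 2 transfers: (0.3184, 0.3008, 0.3808)
After 3 transfers: (0.3066, 0.3189, 0.3745)
P(in Tier 1 after 3 transfers) = 0.3745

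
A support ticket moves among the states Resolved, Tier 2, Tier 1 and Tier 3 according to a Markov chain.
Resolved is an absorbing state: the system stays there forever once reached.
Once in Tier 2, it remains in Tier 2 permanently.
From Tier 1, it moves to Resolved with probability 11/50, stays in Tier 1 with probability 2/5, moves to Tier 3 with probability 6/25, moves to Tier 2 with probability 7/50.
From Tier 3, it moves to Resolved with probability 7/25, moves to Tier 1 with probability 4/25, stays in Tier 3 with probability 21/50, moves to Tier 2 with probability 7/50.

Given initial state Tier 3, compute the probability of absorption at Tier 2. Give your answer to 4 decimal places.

0.3437

Let h(s) be the probability of absorption at Tier 2 starting from transient state s. Then h(Tier 2) = 1 and h(Resolved) = 0. By first-step analysis:
h(Tier 1) = 0.22·0 + 0.14·1 + 0.4·h(Tier 1) + 0.24·h(Tier 3)
h(Tier 3) = 0.28·0 + 0.14·1 + 0.16·h(Tier 1) + 0.42·h(Tier 3)
Solving: h(Tier 1) = 0.3708, h(Tier 3) = 0.3437.
Starting from Tier 3, the probability is 0.3437.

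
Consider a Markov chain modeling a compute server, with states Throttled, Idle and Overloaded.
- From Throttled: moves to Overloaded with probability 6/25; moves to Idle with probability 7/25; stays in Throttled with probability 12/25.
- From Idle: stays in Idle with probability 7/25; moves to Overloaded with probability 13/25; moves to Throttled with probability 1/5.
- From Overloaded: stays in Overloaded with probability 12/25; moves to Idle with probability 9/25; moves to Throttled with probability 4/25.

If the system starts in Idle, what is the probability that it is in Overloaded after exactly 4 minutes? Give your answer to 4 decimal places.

0.4331

Propagate the distribution vector 4 minutes from Idle.
After 0 minutes: (0.0000, 1.0000, 0.0000)
After 1 minute: (0.2000, 0.2800, 0.5200)
After 2 minutes: (0.2352, 0.3216, 0.4432)
After 3 minutes: (0.2481, 0.3155, 0.4364)
After 4 minutes: (0.2520, 0.3149, 0.4331)
P(in Overloaded after 4 minutes) = 0.4331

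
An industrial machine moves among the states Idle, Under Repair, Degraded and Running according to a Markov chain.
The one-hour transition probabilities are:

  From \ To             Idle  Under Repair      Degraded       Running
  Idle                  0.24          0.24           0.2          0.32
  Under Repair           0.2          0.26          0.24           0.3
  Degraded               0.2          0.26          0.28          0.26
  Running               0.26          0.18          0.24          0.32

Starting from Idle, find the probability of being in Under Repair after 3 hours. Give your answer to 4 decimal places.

0.2312

Propagate the distribution vector 3 hours from Idle.
After 0 hours: (1.0000, 0.0000, 0.0000, 0.0000)
After 1 hour: (0.2400, 0.2400, 0.2000, 0.3200)
After 2 hours: (0.2288, 0.2296, 0.2384, 0.3032)
After 3 hours: (0.2273, 0.2312, 0.2404, 0.3011)
P(in Under Repair after 3 hours) = 0.2312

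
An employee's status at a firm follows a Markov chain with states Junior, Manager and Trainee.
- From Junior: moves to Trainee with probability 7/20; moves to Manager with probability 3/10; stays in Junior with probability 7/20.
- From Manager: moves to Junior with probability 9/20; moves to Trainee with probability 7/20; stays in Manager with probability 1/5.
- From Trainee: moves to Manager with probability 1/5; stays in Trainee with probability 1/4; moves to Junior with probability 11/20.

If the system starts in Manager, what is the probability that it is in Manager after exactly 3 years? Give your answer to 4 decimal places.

Propagate the distribution vector 3 years from Manager.
After 0 years: (0.0000, 1.0000, 0.0000)
After 1 year: (0.4500, 0.2000, 0.3500)
After 2 years: (0.4400, 0.2450, 0.3150)
After 3 years: (0.4375, 0.2440, 0.3185)
P(in Manager after 3 years) = 0.2440

0.2440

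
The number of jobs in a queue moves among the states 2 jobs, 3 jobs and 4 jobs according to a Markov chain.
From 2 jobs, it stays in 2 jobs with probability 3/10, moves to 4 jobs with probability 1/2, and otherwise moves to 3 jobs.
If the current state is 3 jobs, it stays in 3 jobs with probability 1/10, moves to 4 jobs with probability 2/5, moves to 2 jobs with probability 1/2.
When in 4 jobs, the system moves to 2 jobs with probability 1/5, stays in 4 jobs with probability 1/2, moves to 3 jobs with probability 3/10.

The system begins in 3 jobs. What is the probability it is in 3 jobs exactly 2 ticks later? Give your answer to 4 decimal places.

0.2300

Sum over the intermediate state after 1 tick:
P = P(3 jobs→2 jobs)·P(2 jobs→3 jobs) + P(3 jobs→3 jobs)·P(3 jobs→3 jobs) + P(3 jobs→4 jobs)·P(4 jobs→3 jobs)
  = 0.5×0.2 + 0.1×0.1 + 0.4×0.3
  = 0.1000 + 0.0100 + 0.1200 = 0.2300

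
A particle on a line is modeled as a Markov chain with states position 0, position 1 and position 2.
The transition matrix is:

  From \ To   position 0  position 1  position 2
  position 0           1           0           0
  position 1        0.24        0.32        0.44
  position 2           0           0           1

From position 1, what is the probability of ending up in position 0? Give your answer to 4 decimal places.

0.3529

Let h(s) be the probability of absorption at position 0 starting from transient state s. Then h(position 0) = 1 and h(position 2) = 0. By first-step analysis:
h(position 1) = 0.24·1 + 0.32·h(position 1) + 0.44·0
Solving: h(position 1) = 0.3529.
Starting from position 1, the probability is 0.3529.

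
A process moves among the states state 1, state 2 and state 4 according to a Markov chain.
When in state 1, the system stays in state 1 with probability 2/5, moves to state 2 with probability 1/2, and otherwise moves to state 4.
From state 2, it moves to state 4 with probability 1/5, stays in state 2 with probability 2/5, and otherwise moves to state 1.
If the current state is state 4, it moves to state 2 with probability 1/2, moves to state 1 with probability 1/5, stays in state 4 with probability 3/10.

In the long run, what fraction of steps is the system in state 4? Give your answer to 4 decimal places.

Let the stationary distribution be π with π = πP and π_1 + π_2 + π_3 = 1.
π_1 = 0.4·π_1 + 0.4·π_2 + 0.2·π_3
π_2 = 0.5·π_1 + 0.4·π_2 + 0.5·π_3
Solving with the normalization constraint gives π = (0.3636, 0.4545, 0.1818).
So the stationary probability of state 4 is 0.1818.

0.1818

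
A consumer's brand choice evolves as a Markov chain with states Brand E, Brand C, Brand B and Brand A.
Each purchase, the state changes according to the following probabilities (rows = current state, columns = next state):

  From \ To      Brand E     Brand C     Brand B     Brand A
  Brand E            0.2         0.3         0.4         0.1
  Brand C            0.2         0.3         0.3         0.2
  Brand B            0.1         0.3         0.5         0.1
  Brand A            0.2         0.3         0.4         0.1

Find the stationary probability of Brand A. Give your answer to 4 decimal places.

0.1300

Let the stationary distribution be π with π = πP and π_1 + π_2 + π_3 + π_4 = 1.
π_1 = 0.2·π_1 + 0.2·π_2 + 0.1·π_3 + 0.2·π_4
π_2 = 0.3·π_1 + 0.3·π_2 + 0.3·π_3 + 0.3·π_4
π_3 = 0.4·π_1 + 0.3·π_2 + 0.5·π_3 + 0.4·π_4
Solving with the normalization constraint gives π = (0.1589, 0.3000, 0.4111, 0.1300).
So the stationary probability of Brand A is 0.1300.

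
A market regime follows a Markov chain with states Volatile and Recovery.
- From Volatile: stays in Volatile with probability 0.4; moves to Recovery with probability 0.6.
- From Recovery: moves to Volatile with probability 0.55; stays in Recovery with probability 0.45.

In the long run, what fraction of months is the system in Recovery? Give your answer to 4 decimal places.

Let the stationary distribution be π with π = πP and π_1 + π_2 = 1.
π_1 = 0.4·π_1 + 0.55·π_2
Solving with the normalization constraint gives π = (0.4783, 0.5217).
So the stationary probability of Recovery is 0.5217.

0.5217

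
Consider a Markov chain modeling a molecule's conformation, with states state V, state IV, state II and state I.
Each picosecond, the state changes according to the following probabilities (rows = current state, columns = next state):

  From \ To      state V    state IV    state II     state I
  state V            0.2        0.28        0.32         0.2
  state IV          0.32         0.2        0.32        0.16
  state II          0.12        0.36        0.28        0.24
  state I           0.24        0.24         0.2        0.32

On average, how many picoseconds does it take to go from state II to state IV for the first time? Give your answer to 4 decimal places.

Let t(s) be the expected number of picoseconds to first reach state IV from state s, with t(state IV) = 0. Conditioning on the first picosecond:
t(state V) = 1 + 0.2·t(state V) + 0.32·t(state II) + 0.2·t(state I)
t(state II) = 1 + 0.12·t(state V) + 0.28·t(state II) + 0.24·t(state I)
t(state I) = 1 + 0.24·t(state V) + 0.2·t(state II) + 0.32·t(state I)
Solving: t(state V) = 3.4153, t(state II) = 3.1599, t(state I) = 3.6054.
Expected picoseconds from state II to state IV: 3.1599.

3.1599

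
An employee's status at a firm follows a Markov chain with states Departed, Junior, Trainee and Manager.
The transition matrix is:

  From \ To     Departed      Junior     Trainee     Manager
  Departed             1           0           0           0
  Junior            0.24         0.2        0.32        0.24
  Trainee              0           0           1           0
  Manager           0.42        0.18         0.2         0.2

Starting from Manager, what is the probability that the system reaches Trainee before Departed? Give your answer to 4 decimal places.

Let h(s) be the probability of absorption at Trainee starting from transient state s. Then h(Trainee) = 1 and h(Departed) = 0. By first-step analysis:
h(Junior) = 0.24·0 + 0.2·h(Junior) + 0.32·1 + 0.24·h(Manager)
h(Manager) = 0.42·0 + 0.18·h(Junior) + 0.2·1 + 0.2·h(Manager)
Solving: h(Junior) = 0.5094, h(Manager) = 0.3646.
Starting from Manager, the probability is 0.3646.

0.3646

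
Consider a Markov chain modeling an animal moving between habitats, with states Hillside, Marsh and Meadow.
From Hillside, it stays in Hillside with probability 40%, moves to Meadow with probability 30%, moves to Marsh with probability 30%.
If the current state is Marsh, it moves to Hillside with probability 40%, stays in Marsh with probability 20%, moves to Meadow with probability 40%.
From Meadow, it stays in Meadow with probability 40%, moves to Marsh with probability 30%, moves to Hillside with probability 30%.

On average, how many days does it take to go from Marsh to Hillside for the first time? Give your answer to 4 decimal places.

Let t(s) be the expected number of days to first reach Hillside from state s, with t(Hillside) = 0. Conditioning on the first day:
t(Marsh) = 1 + 0.2·t(Marsh) + 0.4·t(Meadow)
t(Meadow) = 1 + 0.3·t(Marsh) + 0.4·t(Meadow)
Solving: t(Marsh) = 2.7778, t(Meadow) = 3.0556.
Expected days from Marsh to Hillside: 2.7778.

2.7778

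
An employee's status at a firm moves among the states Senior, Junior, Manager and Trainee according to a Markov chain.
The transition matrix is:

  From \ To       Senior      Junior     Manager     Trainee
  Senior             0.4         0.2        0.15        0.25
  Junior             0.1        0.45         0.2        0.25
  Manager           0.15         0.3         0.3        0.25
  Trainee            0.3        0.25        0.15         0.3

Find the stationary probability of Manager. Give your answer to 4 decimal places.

Let the stationary distribution be π with π = πP and π_1 + π_2 + π_3 + π_4 = 1.
π_1 = 0.4·π_1 + 0.1·π_2 + 0.15·π_3 + 0.3·π_4
π_2 = 0.2·π_1 + 0.45·π_2 + 0.3·π_3 + 0.25·π_4
π_3 = 0.15·π_1 + 0.2·π_2 + 0.3·π_3 + 0.15·π_4
Solving with the normalization constraint gives π = (0.2320, 0.3102, 0.1947, 0.2632).
So the stationary probability of Manager is 0.1947.

0.1947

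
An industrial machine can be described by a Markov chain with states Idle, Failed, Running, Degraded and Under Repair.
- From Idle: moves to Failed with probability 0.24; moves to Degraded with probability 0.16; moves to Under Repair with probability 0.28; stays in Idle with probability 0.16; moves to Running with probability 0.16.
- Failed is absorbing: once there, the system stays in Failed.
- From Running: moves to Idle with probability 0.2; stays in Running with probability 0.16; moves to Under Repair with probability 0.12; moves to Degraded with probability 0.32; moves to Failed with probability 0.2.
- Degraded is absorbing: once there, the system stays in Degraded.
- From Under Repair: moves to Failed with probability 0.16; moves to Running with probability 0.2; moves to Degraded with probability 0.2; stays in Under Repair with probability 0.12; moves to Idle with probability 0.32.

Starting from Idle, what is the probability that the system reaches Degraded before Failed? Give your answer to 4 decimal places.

0.4756

Let h(s) be the probability of absorption at Degraded starting from transient state s. Then h(Degraded) = 1 and h(Failed) = 0. By first-step analysis:
h(Idle) = 0.16·h(Idle) + 0.24·0 + 0.16·h(Running) + 0.16·1 + 0.28·h(Under Repair)
h(Running) = 0.2·h(Idle) + 0.2·0 + 0.16·h(Running) + 0.32·1 + 0.12·h(Under Repair)
h(Under Repair) = 0.32·h(Idle) + 0.16·0 + 0.2·h(Running) + 0.2·1 + 0.12·h(Under Repair)
Solving: h(Idle) = 0.4756, h(Running) = 0.5699, h(Under Repair) = 0.5297.
Starting from Idle, the probability is 0.4756.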